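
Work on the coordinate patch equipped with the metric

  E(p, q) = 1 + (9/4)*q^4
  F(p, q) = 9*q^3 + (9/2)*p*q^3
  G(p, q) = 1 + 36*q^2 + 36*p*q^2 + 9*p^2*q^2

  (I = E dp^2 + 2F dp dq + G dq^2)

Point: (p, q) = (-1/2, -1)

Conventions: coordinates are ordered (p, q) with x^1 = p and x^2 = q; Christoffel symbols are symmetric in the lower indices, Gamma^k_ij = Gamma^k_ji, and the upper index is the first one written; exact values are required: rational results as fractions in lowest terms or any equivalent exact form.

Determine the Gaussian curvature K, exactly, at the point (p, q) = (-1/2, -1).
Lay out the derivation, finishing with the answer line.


E = 13/4, F = -27/4, G = 85/4, EG - F^2 = 47/2 at the point
E_p = 0, E_q = -9, F_p = -9/2, F_q = 81/4, G_p = 27, G_q = -81/2
E_qq = 27, F_pq = 27/2, G_pp = 18
The intrinsic route: Brioschi's K = (det M1 - det M2)/(EG - F^2)^2.
M1 = [[-E_qq/2 + F_pq - G_pp/2, E_p/2, F_p - E_q/2], [F_q - G_p/2, E, F], [G_q/2, F, G]] = [[-9, 0, 0], [27/4, 13/4, -27/4], [-81/4, -27/4, 85/4]]; det M1 = -423/2
M2 = [[0, E_q/2, G_p/2], [E_q/2, E, F], [G_p/2, F, G]] = [[0, -9/2, 27/2], [-9/2, 13/4, -27/4], [27/2, -27/4, 85/4]]; det M2 = -405/2
det M1 - det M2 = -9; K = -9 / (47/2)^2 = -36/2209

Answer: K = -36/2209


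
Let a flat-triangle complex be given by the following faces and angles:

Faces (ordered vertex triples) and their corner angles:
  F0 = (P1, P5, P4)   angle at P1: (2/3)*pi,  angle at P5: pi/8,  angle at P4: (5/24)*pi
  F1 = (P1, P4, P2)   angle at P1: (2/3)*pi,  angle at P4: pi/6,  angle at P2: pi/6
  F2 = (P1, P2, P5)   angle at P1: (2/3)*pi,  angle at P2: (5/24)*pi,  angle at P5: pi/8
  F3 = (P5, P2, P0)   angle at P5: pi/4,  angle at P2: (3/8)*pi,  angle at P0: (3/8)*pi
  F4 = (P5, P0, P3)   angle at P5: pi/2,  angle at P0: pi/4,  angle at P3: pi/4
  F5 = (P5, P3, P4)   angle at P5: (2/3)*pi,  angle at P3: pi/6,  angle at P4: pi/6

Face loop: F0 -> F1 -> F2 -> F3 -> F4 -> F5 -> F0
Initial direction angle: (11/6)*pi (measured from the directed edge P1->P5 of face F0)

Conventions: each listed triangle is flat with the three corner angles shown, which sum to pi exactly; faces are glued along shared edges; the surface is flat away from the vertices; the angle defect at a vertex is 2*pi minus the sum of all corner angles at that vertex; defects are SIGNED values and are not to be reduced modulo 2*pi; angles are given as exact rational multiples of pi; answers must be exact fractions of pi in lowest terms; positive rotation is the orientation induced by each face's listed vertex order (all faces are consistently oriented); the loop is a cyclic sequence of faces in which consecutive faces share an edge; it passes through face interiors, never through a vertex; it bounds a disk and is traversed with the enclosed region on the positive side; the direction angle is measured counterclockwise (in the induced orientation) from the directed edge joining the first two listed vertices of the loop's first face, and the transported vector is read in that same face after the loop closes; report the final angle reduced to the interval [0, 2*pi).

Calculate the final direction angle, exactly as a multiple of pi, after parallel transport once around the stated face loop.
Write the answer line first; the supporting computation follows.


Answer: final direction angle = pi/6

enclosed vertex P1: corner angles sum to 2*pi, defect = 2*pi - 2*pi = 0
enclosed vertex P5: corner angles sum to (5/3)*pi, defect = 2*pi - (5/3)*pi = pi/3
adding the enclosed defects to the starting angle (mod 2*pi, induced orientation) gives the holonomy
final angle = (11/6)*pi + pi/3 = pi/6 (mod 2*pi)


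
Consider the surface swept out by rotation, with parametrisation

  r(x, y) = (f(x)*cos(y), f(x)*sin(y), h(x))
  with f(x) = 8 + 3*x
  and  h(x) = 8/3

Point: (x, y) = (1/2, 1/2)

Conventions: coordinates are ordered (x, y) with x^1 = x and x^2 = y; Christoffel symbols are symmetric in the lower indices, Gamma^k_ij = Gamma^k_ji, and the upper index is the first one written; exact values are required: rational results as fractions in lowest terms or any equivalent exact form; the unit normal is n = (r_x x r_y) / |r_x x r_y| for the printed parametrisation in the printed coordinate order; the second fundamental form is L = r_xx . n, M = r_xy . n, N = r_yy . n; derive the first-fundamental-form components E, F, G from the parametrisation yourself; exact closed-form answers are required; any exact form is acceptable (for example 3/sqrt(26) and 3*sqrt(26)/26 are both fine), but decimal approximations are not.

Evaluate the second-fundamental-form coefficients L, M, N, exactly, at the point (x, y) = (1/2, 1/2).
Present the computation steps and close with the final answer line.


f = 19/2, f' = 3, f'' = 0, h' = 0, h'' = 0
E = 9, F = 0, G = 361/4; answer radicand W^2 = 9
unnormalised second-form numerators: l = 0, m = 0, n = 0; L = l/sqrt(9), and similarly M = m/sqrt(W^2), N = n/sqrt(W^2)

Answer: L = 0, M = 0, N = 0


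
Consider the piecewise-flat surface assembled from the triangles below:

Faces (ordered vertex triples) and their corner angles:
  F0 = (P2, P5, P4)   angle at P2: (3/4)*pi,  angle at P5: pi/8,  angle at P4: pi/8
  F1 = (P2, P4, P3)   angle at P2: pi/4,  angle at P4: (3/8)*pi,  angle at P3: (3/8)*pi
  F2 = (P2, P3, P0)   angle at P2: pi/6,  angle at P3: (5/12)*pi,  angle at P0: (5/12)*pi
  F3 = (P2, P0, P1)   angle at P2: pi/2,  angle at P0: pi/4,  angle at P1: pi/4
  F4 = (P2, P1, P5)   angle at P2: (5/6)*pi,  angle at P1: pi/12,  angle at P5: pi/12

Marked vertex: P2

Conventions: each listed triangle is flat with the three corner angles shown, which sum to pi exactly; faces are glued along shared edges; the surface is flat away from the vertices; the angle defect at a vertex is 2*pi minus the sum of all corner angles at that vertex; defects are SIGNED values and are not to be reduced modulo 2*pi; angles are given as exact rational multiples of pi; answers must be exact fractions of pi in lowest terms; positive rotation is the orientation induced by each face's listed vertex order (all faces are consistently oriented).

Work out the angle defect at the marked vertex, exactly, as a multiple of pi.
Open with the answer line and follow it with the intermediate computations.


Answer: defect(P2) = -pi/2

Sum of corner angles at P2: (5/2)*pi
defect = 2*pi - (5/2)*pi


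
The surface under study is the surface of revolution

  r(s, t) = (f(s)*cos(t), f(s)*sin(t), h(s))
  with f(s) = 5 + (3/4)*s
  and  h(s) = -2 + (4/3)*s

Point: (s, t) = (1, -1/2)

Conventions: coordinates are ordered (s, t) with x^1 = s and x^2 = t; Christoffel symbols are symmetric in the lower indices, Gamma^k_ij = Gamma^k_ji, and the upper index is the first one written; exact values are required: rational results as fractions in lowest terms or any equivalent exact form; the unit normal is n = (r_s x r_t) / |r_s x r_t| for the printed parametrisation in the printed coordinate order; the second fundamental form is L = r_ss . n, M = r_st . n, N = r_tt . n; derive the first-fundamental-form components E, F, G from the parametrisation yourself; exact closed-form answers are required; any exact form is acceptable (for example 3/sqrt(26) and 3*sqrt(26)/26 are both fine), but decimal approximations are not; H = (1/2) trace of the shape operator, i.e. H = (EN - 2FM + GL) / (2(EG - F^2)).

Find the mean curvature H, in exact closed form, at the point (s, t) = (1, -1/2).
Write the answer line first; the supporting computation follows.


Answer: H = 32*sqrt(337)/7751

f = 23/4, f' = 3/4, f'' = 0, h' = 4/3, h'' = 0
E = 337/144, F = 0, G = 529/16; answer radicand W^2 = 337/144
unnormalised second-form numerators: l = 0, m = 0, n = 23/3; L = l/sqrt(337/144), and similarly M = m/sqrt(W^2), N = n/sqrt(W^2)
H = (E*n - 2*F*m + G*l) / (2*(EG - F^2)*sqrt(W^2)); E*n - 2*F*m + G*l = 7751/432, EG - F^2 = 178273/2304, so H = (8/69)/sqrt(337/144)


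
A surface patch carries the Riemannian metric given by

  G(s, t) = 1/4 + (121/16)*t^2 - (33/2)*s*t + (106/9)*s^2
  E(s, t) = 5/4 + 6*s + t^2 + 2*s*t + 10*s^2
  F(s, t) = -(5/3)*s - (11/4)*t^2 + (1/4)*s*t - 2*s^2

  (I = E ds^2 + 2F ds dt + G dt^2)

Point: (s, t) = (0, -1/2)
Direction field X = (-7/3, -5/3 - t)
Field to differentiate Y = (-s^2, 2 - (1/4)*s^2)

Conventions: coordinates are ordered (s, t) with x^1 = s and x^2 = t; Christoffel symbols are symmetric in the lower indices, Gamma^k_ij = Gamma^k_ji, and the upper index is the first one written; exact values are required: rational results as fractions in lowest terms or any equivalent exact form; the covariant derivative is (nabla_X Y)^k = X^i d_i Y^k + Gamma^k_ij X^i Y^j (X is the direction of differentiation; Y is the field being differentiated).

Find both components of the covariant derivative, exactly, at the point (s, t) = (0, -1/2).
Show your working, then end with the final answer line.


E = 3/2, F = -11/16, G = 137/64 at the point
E_s = 5, E_t = -1, F_s = -43/24, F_t = 11/4, G_s = 33/4, G_t = -121/16
EG - F^2 = 701/256;  g^inv = (256/701) * [[137/64, 11/16], [11/16, 3/2]]
first-kind symbols [ij,l] = (1/2)(d_i g_jl + d_j g_il - d_l g_ij): [ss,s] = E_s/2 = 5/2, [ss,t] = F_s - E_t/2 = -31/24, [st,s] = E_t/2 = -1/2, [st,t] = G_s/2 = 33/8, [tt,s] = F_t - G_s/2 = -11/8, [tt,t] = G_t/2 = -121/32
Gamma^s_ij = (G*[ij,s] - F*[ij,t])/(EG - F^2), Gamma^t_ij = (E*[ij,t] - F*[ij,s])/(EG - F^2)
Gamma_sss = 3428/2103, Gamma_sst = 452/701, Gamma_stt = -1419/701, Gamma_tss = -56/701, Gamma_tst = 1496/701, Gamma_ttt = -1694/701
X = (-7/3, -7/6), Y = (0, 2) at the point

Answer: (nabla_X Y)^s = 3605/2103, (nabla_X Y)^t = -9086/2103


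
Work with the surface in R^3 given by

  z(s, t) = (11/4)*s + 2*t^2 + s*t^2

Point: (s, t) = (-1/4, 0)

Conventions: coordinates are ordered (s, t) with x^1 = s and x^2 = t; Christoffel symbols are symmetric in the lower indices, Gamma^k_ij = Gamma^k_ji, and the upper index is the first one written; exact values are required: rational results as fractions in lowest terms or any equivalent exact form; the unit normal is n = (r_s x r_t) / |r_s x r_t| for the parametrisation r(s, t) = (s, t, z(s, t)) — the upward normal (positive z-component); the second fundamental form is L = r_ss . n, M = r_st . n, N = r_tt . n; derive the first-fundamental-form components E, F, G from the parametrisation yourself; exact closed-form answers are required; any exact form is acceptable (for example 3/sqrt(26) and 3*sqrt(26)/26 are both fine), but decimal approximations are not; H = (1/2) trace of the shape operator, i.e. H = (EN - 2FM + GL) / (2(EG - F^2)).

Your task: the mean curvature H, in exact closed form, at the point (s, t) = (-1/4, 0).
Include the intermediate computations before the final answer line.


z_s = 11/4, z_t = 0, z_ss = 0, z_st = 0, z_tt = 7/2
E = 137/16, F = 0, G = 1; answer radicand W^2 = 137/16
unnormalised second-form numerators: l = 0, m = 0, n = 7/2; L = l/sqrt(137/16), and similarly M = m/sqrt(W^2), N = n/sqrt(W^2)
H = (E*n - 2*F*m + G*l) / (2*(EG - F^2)*sqrt(W^2)); E*n - 2*F*m + G*l = 959/32, EG - F^2 = 137/16, so H = (7/4)/sqrt(137/16)

Answer: H = 7*sqrt(137)/137


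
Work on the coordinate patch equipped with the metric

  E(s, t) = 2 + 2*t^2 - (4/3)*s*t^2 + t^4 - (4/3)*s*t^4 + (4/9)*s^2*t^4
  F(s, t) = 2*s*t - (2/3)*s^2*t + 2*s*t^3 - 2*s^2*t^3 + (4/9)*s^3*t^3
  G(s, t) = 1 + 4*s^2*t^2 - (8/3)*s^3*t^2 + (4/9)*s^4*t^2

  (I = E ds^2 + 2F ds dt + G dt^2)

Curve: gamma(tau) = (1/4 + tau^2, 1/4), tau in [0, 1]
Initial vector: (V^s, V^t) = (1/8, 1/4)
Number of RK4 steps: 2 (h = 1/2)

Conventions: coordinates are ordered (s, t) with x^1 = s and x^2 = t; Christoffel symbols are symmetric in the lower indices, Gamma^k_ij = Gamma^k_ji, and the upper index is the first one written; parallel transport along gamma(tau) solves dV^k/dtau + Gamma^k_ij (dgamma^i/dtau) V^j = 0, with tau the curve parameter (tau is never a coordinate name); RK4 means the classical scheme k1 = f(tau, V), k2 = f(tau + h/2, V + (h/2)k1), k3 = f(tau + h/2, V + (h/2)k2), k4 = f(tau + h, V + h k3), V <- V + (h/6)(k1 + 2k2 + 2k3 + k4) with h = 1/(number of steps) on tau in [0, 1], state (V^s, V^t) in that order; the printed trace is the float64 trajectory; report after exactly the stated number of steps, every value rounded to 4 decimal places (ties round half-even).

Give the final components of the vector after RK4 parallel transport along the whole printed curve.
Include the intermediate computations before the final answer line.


gamma'(tau) = (2*tau, 0); f(tau, V)^k = -Gamma^k_ij(gamma(tau)) gamma'^i(tau) V^j; h = 1/2; intermediate values shown to 6 dp
curve data and Christoffel symbols at the stage parameters:
  tau = 0.000000: gamma = (0.250000, 0.250000), gamma' = (0.000000, 0.000000); Gamma_sss = -0.020678, Gamma_sst = 0.206777, Gamma_stt = 0.227454, Gamma_tss = -0.002252, Gamma_tst = 0.022520, Gamma_ttt = 0.024772
  tau = 0.250000: gamma = (0.312500, 0.250000), gamma' = (0.500000, 0.000000); Gamma_sss = -0.020617, Gamma_sst = 0.195860, Gamma_stt = 0.277039, Gamma_tss = -0.002750, Gamma_tst = 0.026123, Gamma_ttt = 0.036950
  tau = 0.500000: gamma = (0.500000, 0.250000), gamma' = (1.000000, 0.000000); Gamma_sss = -0.020392, Gamma_sst = 0.163132, Gamma_stt = 0.407830, Gamma_tss = -0.004078, Gamma_tst = 0.032626, Gamma_ttt = 0.081566
  tau = 0.750000: gamma = (0.812500, 0.250000), gamma' = (1.500000, 0.000000); Gamma_sss = -0.019973, Gamma_sst = 0.109854, Gamma_stt = 0.567995, Gamma_tss = -0.005752, Gamma_tst = 0.031635, Gamma_ttt = 0.163568
  tau = 1.000000: gamma = (1.250000, 0.250000), gamma' = (2.000000, 0.000000); Gamma_sss = -0.019547, Gamma_sst = 0.039093, Gamma_stt = 0.684131, Gamma_tss = -0.007053, Gamma_tst = 0.014106, Gamma_ttt = 0.246851
step 0: V^s = 0.1250, V^t = 0.2500
step 1: k1 = (0.000000, 0.000000), k2 = (-0.023194, -0.003093), k3 = (-0.023178, -0.003091), k4 = (-0.038218, -0.007644); V <- V + (h/6)(k1 + 2k2 + 2k3 + k4): V^s = 0.1141, V^t = 0.2483
step 2: k1 = (-0.038185, -0.007637), k2 = (-0.037474, -0.010791), k3 = (-0.037338, -0.010753), k4 = (-0.015266, -0.005508); V <- V + (h/6)(k1 + 2k2 + 2k3 + k4): V^s = 0.0972, V^t = 0.2436

Answer: V^s = 0.0972, V^t = 0.2436


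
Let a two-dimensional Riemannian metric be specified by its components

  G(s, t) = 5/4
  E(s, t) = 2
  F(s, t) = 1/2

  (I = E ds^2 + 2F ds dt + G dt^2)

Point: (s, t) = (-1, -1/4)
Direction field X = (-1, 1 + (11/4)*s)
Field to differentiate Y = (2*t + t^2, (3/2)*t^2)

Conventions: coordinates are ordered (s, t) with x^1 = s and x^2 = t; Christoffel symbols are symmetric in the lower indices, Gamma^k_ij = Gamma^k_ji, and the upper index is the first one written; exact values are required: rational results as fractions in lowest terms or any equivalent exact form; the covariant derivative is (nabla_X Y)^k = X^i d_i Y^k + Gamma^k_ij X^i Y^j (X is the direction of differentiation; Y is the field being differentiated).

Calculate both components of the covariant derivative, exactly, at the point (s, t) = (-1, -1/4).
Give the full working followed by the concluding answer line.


E = 2, F = 1/2, G = 5/4 at the point
E_s = 0, E_t = 0, F_s = 0, F_t = 0, G_s = 0, G_t = 0
EG - F^2 = 9/4;  g^inv = (4/9) * [[5/4, -1/2], [-1/2, 2]]
first-kind symbols [ij,l] = (1/2)(d_i g_jl + d_j g_il - d_l g_ij): [ss,s] = E_s/2 = 0, [ss,t] = F_s - E_t/2 = 0, [st,s] = E_t/2 = 0, [st,t] = G_s/2 = 0, [tt,s] = F_t - G_s/2 = 0, [tt,t] = G_t/2 = 0
Gamma^s_ij = (G*[ij,s] - F*[ij,t])/(EG - F^2), Gamma^t_ij = (E*[ij,t] - F*[ij,s])/(EG - F^2)
Gamma_sss = 0, Gamma_sst = 0, Gamma_stt = 0, Gamma_tss = 0, Gamma_tst = 0, Gamma_ttt = 0
X = (-1, -7/4), Y = (-7/16, 3/32) at the point

Answer: (nabla_X Y)^s = -21/8, (nabla_X Y)^t = 21/16


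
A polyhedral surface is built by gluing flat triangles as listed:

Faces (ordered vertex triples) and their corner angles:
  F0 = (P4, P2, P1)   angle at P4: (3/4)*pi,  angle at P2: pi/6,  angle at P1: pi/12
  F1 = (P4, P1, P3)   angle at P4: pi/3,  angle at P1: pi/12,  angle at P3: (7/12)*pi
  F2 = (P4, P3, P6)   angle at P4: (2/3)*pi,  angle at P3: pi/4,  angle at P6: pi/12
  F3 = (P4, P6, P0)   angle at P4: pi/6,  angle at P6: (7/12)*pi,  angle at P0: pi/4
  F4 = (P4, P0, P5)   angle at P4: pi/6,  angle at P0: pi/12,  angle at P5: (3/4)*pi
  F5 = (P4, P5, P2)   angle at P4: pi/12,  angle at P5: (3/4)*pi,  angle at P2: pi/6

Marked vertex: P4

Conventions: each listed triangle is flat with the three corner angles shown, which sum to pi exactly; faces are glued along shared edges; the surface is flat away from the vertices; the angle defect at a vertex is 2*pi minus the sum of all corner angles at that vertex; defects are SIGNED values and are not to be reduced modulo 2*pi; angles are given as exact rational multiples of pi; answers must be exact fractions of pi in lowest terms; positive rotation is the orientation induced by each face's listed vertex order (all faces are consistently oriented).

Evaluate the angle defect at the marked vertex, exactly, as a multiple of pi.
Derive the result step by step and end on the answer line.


Sum of corner angles at P4: (13/6)*pi
defect = 2*pi - (13/6)*pi

Answer: defect(P4) = -pi/6


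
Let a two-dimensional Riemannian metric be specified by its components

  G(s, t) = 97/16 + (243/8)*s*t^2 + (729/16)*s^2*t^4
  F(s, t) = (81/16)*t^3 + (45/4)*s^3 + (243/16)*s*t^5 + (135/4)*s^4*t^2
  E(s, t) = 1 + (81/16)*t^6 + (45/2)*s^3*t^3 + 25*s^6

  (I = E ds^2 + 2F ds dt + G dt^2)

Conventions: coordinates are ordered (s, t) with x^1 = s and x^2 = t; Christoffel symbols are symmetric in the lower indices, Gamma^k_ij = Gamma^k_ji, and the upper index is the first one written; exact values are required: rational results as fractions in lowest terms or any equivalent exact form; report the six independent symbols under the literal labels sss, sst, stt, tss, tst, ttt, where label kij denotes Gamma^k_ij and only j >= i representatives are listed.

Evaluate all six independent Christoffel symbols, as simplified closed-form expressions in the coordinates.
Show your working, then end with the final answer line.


E = 1 + (81/16)*t^6 + (45/2)*s^3*t^3 + 25*s^6; F = (81/16)*t^3 + (45/4)*s^3 + (243/16)*s*t^5 + (135/4)*s^4*t^2; G = 97/16 + (243/8)*s*t^2 + (729/16)*s^2*t^4
Gamma^k_ij = (1/2) g^{kl} (d_i g_jl + d_j g_il - d_l g_ij), with g^inv = (1/(EG-F^2)) [[G, -F], [-F, E]]
first partials: E_s = (135/2)*s^2*t^3 + 150*s^5, E_t = (243/8)*t^5 + (135/2)*s^3*t^2, F_s = (135/4)*s^2 + (243/16)*t^5 + 135*s^3*t^2, F_t = (243/16)*t^2 + (1215/16)*s*t^4 + (135/2)*s^4*t, G_s = (243/8)*t^2 + (729/8)*s*t^4, G_t = (243/4)*s*t + (729/4)*s^2*t^3
D = EG - F^2 = 97/16 + (243/8)*s*t^2 + (81/16)*t^6 + (729/16)*s^2*t^4 + (45/2)*s^3*t^3 + 25*s^6
expanded: Gamma^s_ss = (G E_s - 2F F_s + F E_t)/(2D), Gamma^s_st = (G E_t - F G_s)/(2D), Gamma^s_tt = (2G F_t - G G_s - F G_t)/(2D), Gamma^t_ss = (2E F_s - E E_t - F E_s)/(2D), Gamma^t_st = (E G_s - F E_t)/(2D), Gamma^t_tt = (E G_t - 2F F_t + F G_s)/(2D); substitute and cancel common factors

Answer: Gamma_sss = (1200*s^5 + 540*s^2*t^3)/(400*s^6 + 360*s^3*t^3 + 729*s^2*t^4 + 486*s*t^2 + 81*t^6 + 97), Gamma_sst = (540*s^3*t^2 + 243*t^5)/(400*s^6 + 360*s^3*t^3 + 729*s^2*t^4 + 486*s*t^2 + 81*t^6 + 97), Gamma_stt = (1080*s^4*t + 486*s*t^4)/(400*s^6 + 360*s^3*t^3 + 729*s^2*t^4 + 486*s*t^2 + 81*t^6 + 97), Gamma_tss = (1620*s^3*t^2 + 540*s^2)/(400*s^6 + 360*s^3*t^3 + 729*s^2*t^4 + 486*s*t^2 + 81*t^6 + 97), Gamma_tst = (729*s*t^4 + 243*t^2)/(400*s^6 + 360*s^3*t^3 + 729*s^2*t^4 + 486*s*t^2 + 81*t^6 + 97), Gamma_ttt = (1458*s^2*t^3 + 486*s*t)/(400*s^6 + 360*s^3*t^3 + 729*s^2*t^4 + 486*s*t^2 + 81*t^6 + 97)


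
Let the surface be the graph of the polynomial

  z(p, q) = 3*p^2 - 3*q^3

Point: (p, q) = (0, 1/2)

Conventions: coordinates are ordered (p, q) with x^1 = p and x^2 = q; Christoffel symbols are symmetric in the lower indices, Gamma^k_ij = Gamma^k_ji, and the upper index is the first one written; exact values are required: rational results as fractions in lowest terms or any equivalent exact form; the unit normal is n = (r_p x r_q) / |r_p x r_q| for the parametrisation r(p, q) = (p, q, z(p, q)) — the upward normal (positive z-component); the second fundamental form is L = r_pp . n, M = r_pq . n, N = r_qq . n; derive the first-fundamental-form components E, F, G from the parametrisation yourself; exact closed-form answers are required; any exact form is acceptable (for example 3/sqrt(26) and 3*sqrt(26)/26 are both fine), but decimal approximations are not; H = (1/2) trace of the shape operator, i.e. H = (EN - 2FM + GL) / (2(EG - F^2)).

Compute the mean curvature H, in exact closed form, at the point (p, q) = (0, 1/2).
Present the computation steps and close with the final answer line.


z_p = 0, z_q = -9/4, z_pp = 6, z_pq = 0, z_qq = -9
E = 1, F = 0, G = 97/16; answer radicand W^2 = 97/16
unnormalised second-form numerators: l = 6, m = 0, n = -9; L = l/sqrt(97/16), and similarly M = m/sqrt(W^2), N = n/sqrt(W^2)
H = (E*n - 2*F*m + G*l) / (2*(EG - F^2)*sqrt(W^2)); E*n - 2*F*m + G*l = 219/8, EG - F^2 = 97/16, so H = (219/97)/sqrt(97/16)

Answer: H = 876*sqrt(97)/9409


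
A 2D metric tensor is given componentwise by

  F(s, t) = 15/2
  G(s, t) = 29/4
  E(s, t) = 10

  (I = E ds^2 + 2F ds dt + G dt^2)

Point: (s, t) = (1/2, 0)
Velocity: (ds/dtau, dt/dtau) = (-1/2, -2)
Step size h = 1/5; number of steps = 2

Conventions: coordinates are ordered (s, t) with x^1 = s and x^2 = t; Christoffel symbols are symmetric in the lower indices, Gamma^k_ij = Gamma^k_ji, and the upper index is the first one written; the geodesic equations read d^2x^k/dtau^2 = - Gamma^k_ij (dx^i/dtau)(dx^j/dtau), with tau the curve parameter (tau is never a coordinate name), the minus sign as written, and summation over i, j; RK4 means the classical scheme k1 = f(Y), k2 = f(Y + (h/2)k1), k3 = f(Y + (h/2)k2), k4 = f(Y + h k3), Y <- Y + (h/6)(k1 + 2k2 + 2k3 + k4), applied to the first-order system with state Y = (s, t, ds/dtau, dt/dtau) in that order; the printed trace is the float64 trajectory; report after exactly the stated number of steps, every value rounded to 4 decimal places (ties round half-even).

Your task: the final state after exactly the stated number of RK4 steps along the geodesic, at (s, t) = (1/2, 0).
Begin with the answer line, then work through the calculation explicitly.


Answer: s = 0.3000, t = -0.8000, ds/dtau = -0.5000, dt/dtau = -2.0000

f(Y) = (ds/dtau, dt/dtau, -Gamma^s_ij Y'^i Y'^j, -Gamma^t_ij Y'^i Y'^j) with the Gammas evaluated at the stage position; h = 0.200000; intermediate values shown to 6 dp
step 0: s = 0.5000, t = 0.0000, ds/dtau = -0.5000, dt/dtau = -2.0000
step 1:
  k1: at (s, t) = (0.500000, 0.000000), (ds/dtau, dt/dtau) = (-0.500000, -2.000000); Gamma_sss = 0.000000, Gamma_sst = 0.000000, Gamma_stt = 0.000000, Gamma_tss = 0.000000, Gamma_tst = 0.000000, Gamma_ttt = 0.000000; k1 = (-0.500000, -2.000000, 0.000000, 0.000000)
  k2: at (s, t) = (0.450000, -0.200000), (ds/dtau, dt/dtau) = (-0.500000, -2.000000); Gamma_sss = 0.000000, Gamma_sst = 0.000000, Gamma_stt = 0.000000, Gamma_tss = 0.000000, Gamma_tst = 0.000000, Gamma_ttt = 0.000000; k2 = (-0.500000, -2.000000, 0.000000, 0.000000)
  k3: at (s, t) = (0.450000, -0.200000), (ds/dtau, dt/dtau) = (-0.500000, -2.000000); Gamma_sss = 0.000000, Gamma_sst = 0.000000, Gamma_stt = 0.000000, Gamma_tss = 0.000000, Gamma_tst = 0.000000, Gamma_ttt = 0.000000; k3 = (-0.500000, -2.000000, 0.000000, 0.000000)
  k4: at (s, t) = (0.400000, -0.400000), (ds/dtau, dt/dtau) = (-0.500000, -2.000000); Gamma_sss = 0.000000, Gamma_sst = 0.000000, Gamma_stt = 0.000000, Gamma_tss = 0.000000, Gamma_tst = 0.000000, Gamma_ttt = 0.000000; k4 = (-0.500000, -2.000000, 0.000000, 0.000000)
  Y <- Y + (h/6)(k1 + 2k2 + 2k3 + k4): s = 0.4000, t = -0.4000, ds/dtau = -0.5000, dt/dtau = -2.0000
step 2:
  k1: at (s, t) = (0.400000, -0.400000), (ds/dtau, dt/dtau) = (-0.500000, -2.000000); Gamma_sss = 0.000000, Gamma_sst = 0.000000, Gamma_stt = 0.000000, Gamma_tss = 0.000000, Gamma_tst = 0.000000, Gamma_ttt = 0.000000; k1 = (-0.500000, -2.000000, 0.000000, 0.000000)
  k2: at (s, t) = (0.350000, -0.600000), (ds/dtau, dt/dtau) = (-0.500000, -2.000000); Gamma_sss = 0.000000, Gamma_sst = 0.000000, Gamma_stt = 0.000000, Gamma_tss = 0.000000, Gamma_tst = 0.000000, Gamma_ttt = 0.000000; k2 = (-0.500000, -2.000000, 0.000000, 0.000000)
  k3: at (s, t) = (0.350000, -0.600000), (ds/dtau, dt/dtau) = (-0.500000, -2.000000); Gamma_sss = 0.000000, Gamma_sst = 0.000000, Gamma_stt = 0.000000, Gamma_tss = 0.000000, Gamma_tst = 0.000000, Gamma_ttt = 0.000000; k3 = (-0.500000, -2.000000, 0.000000, 0.000000)
  k4: at (s, t) = (0.300000, -0.800000), (ds/dtau, dt/dtau) = (-0.500000, -2.000000); Gamma_sss = 0.000000, Gamma_sst = 0.000000, Gamma_stt = 0.000000, Gamma_tss = 0.000000, Gamma_tst = 0.000000, Gamma_ttt = 0.000000; k4 = (-0.500000, -2.000000, 0.000000, 0.000000)
  Y <- Y + (h/6)(k1 + 2k2 + 2k3 + k4): s = 0.3000, t = -0.8000, ds/dtau = -0.5000, dt/dtau = -2.0000


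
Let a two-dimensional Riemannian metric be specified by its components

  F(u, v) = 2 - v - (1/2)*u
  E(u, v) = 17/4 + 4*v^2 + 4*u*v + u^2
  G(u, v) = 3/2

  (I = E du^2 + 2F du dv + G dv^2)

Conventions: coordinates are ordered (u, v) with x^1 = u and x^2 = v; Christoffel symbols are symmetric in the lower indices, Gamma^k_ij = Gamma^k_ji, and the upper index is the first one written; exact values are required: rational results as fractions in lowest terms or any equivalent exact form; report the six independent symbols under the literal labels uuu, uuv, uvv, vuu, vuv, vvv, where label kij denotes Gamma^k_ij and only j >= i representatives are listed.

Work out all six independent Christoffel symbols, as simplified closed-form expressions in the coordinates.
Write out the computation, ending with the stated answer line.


E = 17/4 + 4*v^2 + 4*u*v + u^2; F = 2 - v - (1/2)*u; G = 3/2
Gamma^k_ij = (1/2) g^{kl} (d_i g_jl + d_j g_il - d_l g_ij), with g^inv = (1/(EG-F^2)) [[G, -F], [-F, E]]
first partials: E_u = 4*v + 2*u, E_v = 8*v + 4*u, F_u = -1/2, F_v = -1, G_u = 0, G_v = 0
D = EG - F^2 = 19/8 + 4*v + 2*u + 5*v^2 + 5*u*v + (5/4)*u^2
expanded: Gamma^u_uu = (G E_u - 2F F_u + F E_v)/(2D), Gamma^u_uv = (G E_v - F G_u)/(2D), Gamma^u_vv = (2G F_v - G G_u - F G_v)/(2D), Gamma^v_uu = (2E F_u - E E_v - F E_u)/(2D), Gamma^v_uv = (E G_u - F E_v)/(2D), Gamma^v_vv = (E G_v - 2F F_v + F G_u)/(2D); substitute and cancel common factors

Answer: Gamma_uuu = (-8*u^2 - 32*u*v + 42*u - 32*v^2 + 84*v + 8)/(10*u^2 + 40*u*v + 16*u + 40*v^2 + 32*v + 19), Gamma_uuv = (24*u + 48*v)/(10*u^2 + 40*u*v + 16*u + 40*v^2 + 32*v + 19), Gamma_uvv = -12/(10*u^2 + 40*u*v + 16*u + 40*v^2 + 32*v + 19), Gamma_vuu = (-16*u^3 - 96*u^2*v - 192*u*v^2 - 84*u - 128*v^3 - 168*v - 17)/(10*u^2 + 40*u*v + 16*u + 40*v^2 + 32*v + 19), Gamma_vuv = (8*u^2 + 32*u*v - 32*u + 32*v^2 - 64*v)/(10*u^2 + 40*u*v + 16*u + 40*v^2 + 32*v + 19), Gamma_vvv = (-4*u - 8*v + 16)/(10*u^2 + 40*u*v + 16*u + 40*v^2 + 32*v + 19)


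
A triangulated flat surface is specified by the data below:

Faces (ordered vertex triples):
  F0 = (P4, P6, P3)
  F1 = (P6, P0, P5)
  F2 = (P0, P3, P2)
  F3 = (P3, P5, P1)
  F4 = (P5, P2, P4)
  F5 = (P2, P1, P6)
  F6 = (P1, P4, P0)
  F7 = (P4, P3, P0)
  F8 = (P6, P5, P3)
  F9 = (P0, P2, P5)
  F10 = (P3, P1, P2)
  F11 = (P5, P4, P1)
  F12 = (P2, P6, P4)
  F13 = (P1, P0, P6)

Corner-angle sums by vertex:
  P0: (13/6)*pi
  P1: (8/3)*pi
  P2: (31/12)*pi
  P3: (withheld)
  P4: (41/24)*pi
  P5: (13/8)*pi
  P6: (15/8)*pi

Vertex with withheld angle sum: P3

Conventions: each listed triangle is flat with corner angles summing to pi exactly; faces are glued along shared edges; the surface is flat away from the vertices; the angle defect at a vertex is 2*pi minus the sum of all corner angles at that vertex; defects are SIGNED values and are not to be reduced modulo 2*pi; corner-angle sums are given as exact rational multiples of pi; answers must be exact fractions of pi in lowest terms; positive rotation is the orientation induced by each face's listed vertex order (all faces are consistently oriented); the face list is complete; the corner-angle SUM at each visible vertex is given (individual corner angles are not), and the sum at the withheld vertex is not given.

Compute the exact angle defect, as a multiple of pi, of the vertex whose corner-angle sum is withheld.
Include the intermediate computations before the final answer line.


V = 7, E = 21, F = 14; chi = V - E + F = 0
Gauss-Bonnet: total defect = 2*pi*chi = 0; visible defects sum to (-5/8)*pi

Answer: defect(P3) = (5/8)*pi


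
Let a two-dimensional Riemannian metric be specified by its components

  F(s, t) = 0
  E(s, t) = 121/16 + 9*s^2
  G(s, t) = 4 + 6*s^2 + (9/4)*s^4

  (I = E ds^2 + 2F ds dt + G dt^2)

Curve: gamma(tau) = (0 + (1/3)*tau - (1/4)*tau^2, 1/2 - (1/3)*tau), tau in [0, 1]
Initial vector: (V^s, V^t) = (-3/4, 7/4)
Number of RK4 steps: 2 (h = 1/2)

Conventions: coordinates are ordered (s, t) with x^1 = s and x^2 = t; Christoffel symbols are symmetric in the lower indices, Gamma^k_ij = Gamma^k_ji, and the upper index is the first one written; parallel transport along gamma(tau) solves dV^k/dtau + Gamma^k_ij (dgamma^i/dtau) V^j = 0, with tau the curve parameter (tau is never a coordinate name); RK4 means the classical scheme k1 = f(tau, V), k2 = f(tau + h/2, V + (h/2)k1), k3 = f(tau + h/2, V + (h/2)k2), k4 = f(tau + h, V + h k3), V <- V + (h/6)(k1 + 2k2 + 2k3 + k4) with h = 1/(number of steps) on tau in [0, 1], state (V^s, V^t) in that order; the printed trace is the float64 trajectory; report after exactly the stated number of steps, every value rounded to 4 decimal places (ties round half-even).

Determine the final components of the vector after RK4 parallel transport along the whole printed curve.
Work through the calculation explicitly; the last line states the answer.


gamma'(tau) = (1/3 - (1/2)*tau, -1/3); f(tau, V)^k = -Gamma^k_ij(gamma(tau)) gamma'^i(tau) V^j; h = 1/2; intermediate values shown to 6 dp
curve data and Christoffel symbols at the stage parameters:
  tau = 0.000000: gamma = (0.000000, 0.500000), gamma' = (0.333333, -0.333333); Gamma_sss = 0.000000, Gamma_sst = 0.000000, Gamma_stt = 0.000000, Gamma_tss = 0.000000, Gamma_tst = 0.000000, Gamma_ttt = 0.000000
  tau = 0.250000: gamma = (0.067708, 0.416667), gamma' = (0.208333, -0.333333); Gamma_sss = 0.080141, Gamma_sst = 0.000000, Gamma_stt = -0.053611, Gamma_tss = 0.000000, Gamma_tst = 0.101214, Gamma_ttt = 0.000000
  tau = 0.500000: gamma = (0.104167, 0.333333), gamma' = (0.083333, -0.333333); Gamma_sss = 0.122387, Gamma_sst = 0.000000, Gamma_stt = -0.082255, Gamma_tss = 0.000000, Gamma_tst = 0.154989, Gamma_ttt = 0.000000
  tau = 0.750000: gamma = (0.109375, 0.250000), gamma' = (-0.041667, -0.333333); Gamma_sss = 0.128338, Gamma_sst = 0.000000, Gamma_stt = -0.086326, Gamma_tss = 0.000000, Gamma_tst = 0.162604, Gamma_ttt = 0.000000
  tau = 1.000000: gamma = (0.083333, 0.166667), gamma' = (-0.166667, -0.333333); Gamma_sss = 0.098361, Gamma_sst = 0.000000, Gamma_stt = -0.065915, Gamma_tss = 0.000000, Gamma_tst = 0.124352, Gamma_ttt = 0.000000
step 0: V^s = -0.7500, V^t = 1.7500
step 1: k1 = (0.000000, 0.000000), k2 = (-0.018751, -0.062205), k3 = (-0.018395, -0.062035), k4 = (-0.039389, -0.061424); V <- V + (h/6)(k1 + 2k2 + 2k3 + k4): V^s = -0.7595, V^t = 1.7242
step 2: k1 = (-0.039528, -0.061506), k2 = (-0.053286, -0.030123), k3 = (-0.053530, -0.030256), k4 = (-0.050440, 0.002830); V <- V + (h/6)(k1 + 2k2 + 2k3 + k4): V^s = -0.7848, V^t = 1.7092

Answer: V^s = -0.7848, V^t = 1.7092


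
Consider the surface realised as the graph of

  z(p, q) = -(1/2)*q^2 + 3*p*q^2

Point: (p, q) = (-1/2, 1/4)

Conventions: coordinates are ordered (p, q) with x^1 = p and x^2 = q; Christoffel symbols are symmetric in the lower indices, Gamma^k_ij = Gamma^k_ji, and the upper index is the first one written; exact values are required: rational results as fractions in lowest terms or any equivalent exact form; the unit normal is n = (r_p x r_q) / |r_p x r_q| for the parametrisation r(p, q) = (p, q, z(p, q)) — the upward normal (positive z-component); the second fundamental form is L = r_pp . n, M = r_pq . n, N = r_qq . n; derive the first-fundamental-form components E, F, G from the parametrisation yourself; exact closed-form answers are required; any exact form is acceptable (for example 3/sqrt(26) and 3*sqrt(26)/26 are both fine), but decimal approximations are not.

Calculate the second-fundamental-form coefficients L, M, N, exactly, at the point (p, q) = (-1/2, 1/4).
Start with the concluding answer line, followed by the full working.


Answer: L = 0, M = 24*sqrt(521)/521, N = -64*sqrt(521)/521

z_p = 3/16, z_q = -1, z_pp = 0, z_pq = 3/2, z_qq = -4
E = 265/256, F = -3/16, G = 2; answer radicand W^2 = 521/256
unnormalised second-form numerators: l = 0, m = 3/2, n = -4; L = l/sqrt(521/256), and similarly M = m/sqrt(W^2), N = n/sqrt(W^2)


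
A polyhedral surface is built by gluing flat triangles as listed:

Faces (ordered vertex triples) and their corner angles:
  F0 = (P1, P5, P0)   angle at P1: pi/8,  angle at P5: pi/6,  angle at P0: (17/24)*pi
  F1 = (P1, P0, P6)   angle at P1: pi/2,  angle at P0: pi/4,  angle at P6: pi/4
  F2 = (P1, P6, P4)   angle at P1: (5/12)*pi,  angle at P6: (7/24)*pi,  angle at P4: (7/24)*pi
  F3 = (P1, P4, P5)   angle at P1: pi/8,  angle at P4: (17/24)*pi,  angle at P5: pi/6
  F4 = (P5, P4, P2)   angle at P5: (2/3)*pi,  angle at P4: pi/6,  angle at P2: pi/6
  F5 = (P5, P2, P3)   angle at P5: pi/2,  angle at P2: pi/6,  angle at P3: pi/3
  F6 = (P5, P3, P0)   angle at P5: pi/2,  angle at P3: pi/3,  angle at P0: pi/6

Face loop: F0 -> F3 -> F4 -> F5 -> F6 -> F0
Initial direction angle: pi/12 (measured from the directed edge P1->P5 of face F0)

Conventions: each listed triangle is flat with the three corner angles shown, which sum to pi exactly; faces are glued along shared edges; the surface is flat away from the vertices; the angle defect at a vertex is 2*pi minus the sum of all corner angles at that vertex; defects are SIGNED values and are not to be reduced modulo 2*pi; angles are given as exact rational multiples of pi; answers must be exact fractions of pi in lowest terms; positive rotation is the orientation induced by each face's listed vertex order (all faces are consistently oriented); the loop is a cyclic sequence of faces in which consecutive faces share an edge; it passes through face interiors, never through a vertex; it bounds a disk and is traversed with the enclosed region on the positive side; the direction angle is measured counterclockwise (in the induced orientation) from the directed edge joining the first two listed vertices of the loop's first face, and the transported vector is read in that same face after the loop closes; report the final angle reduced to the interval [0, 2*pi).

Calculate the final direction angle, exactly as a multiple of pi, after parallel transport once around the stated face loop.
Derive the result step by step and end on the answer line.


enclosed vertex P5: corner angles sum to 2*pi, defect = 2*pi - 2*pi = 0
by Gauss-Bonnet the loop rotates the vector by the enclosed defect sum (positive orientation, mod 2*pi)
final angle = pi/12 + 0 = pi/12 (mod 2*pi)

Answer: final direction angle = pi/12


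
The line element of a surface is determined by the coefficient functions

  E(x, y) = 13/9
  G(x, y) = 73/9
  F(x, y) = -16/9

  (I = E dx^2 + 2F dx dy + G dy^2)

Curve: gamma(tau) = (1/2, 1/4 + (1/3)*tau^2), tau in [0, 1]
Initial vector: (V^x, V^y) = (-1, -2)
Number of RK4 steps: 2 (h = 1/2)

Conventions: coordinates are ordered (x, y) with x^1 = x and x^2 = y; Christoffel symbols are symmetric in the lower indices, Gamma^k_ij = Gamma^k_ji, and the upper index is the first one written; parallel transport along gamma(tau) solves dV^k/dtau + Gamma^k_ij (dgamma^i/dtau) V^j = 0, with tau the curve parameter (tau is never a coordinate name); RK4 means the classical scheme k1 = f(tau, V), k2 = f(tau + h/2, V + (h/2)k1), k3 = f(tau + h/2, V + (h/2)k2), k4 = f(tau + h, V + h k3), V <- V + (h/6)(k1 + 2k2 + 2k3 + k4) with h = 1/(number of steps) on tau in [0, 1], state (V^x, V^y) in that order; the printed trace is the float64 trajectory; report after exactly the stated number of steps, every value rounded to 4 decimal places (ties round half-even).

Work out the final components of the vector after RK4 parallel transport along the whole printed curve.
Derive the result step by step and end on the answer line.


gamma'(tau) = (0, (2/3)*tau); f(tau, V)^k = -Gamma^k_ij(gamma(tau)) gamma'^i(tau) V^j; h = 1/2; intermediate values shown to 6 dp
curve data and Christoffel symbols at the stage parameters:
  tau = 0.000000: gamma = (0.500000, 0.250000), gamma' = (0.000000, 0.000000); Gamma_xxx = 0.000000, Gamma_xxy = 0.000000, Gamma_xyy = 0.000000, Gamma_yxx = 0.000000, Gamma_yxy = 0.000000, Gamma_yyy = 0.000000
  tau = 0.250000: gamma = (0.500000, 0.270833), gamma' = (0.000000, 0.166667); Gamma_xxx = 0.000000, Gamma_xxy = 0.000000, Gamma_xyy = 0.000000, Gamma_yxx = 0.000000, Gamma_yxy = 0.000000, Gamma_yyy = 0.000000
  tau = 0.500000: gamma = (0.500000, 0.333333), gamma' = (0.000000, 0.333333); Gamma_xxx = 0.000000, Gamma_xxy = 0.000000, Gamma_xyy = 0.000000, Gamma_yxx = 0.000000, Gamma_yxy = 0.000000, Gamma_yyy = 0.000000
  tau = 0.750000: gamma = (0.500000, 0.437500), gamma' = (0.000000, 0.500000); Gamma_xxx = 0.000000, Gamma_xxy = 0.000000, Gamma_xyy = 0.000000, Gamma_yxx = 0.000000, Gamma_yxy = 0.000000, Gamma_yyy = 0.000000
  tau = 1.000000: gamma = (0.500000, 0.583333), gamma' = (0.000000, 0.666667); Gamma_xxx = 0.000000, Gamma_xxy = 0.000000, Gamma_xyy = 0.000000, Gamma_yxx = 0.000000, Gamma_yxy = 0.000000, Gamma_yyy = 0.000000
step 0: V^x = -1.0000, V^y = -2.0000
step 1: k1 = (0.000000, 0.000000), k2 = (0.000000, 0.000000), k3 = (0.000000, 0.000000), k4 = (0.000000, 0.000000); V <- V + (h/6)(k1 + 2k2 + 2k3 + k4): V^x = -1.0000, V^y = -2.0000
step 2: k1 = (0.000000, 0.000000), k2 = (0.000000, 0.000000), k3 = (0.000000, 0.000000), k4 = (0.000000, 0.000000); V <- V + (h/6)(k1 + 2k2 + 2k3 + k4): V^x = -1.0000, V^y = -2.0000

Answer: V^x = -1.0000, V^y = -2.0000


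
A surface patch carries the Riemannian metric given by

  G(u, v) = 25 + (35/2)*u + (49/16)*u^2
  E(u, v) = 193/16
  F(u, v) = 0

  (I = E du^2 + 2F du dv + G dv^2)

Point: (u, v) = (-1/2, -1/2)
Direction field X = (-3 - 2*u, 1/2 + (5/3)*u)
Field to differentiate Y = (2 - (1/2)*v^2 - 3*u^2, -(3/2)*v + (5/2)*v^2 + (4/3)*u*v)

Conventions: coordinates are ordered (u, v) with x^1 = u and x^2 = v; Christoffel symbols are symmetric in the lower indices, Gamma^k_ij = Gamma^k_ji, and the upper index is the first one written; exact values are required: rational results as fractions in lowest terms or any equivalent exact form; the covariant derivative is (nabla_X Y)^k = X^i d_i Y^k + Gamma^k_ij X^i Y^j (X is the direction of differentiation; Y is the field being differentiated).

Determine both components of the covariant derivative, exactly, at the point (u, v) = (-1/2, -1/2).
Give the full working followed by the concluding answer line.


E = 193/16, F = 0, G = 1089/64 at the point
E_u = 0, E_v = 0, F_u = 0, F_v = 0, G_u = 231/16, G_v = 0
EG - F^2 = 210177/1024;  g^inv = (1024/210177) * [[1089/64, 0], [0, 193/16]]
first-kind symbols [ij,l] = (1/2)(d_i g_jl + d_j g_il - d_l g_ij): [uu,u] = E_u/2 = 0, [uu,v] = F_u - E_v/2 = 0, [uv,u] = E_v/2 = 0, [uv,v] = G_u/2 = 231/32, [vv,u] = F_v - G_u/2 = -231/32, [vv,v] = G_v/2 = 0
Gamma^u_ij = (G*[ij,u] - F*[ij,v])/(EG - F^2), Gamma^v_ij = (E*[ij,v] - F*[ij,u])/(EG - F^2)
Gamma_uuu = 0, Gamma_uuv = 0, Gamma_uvv = -231/386, Gamma_vuu = 0, Gamma_vuv = 14/33, Gamma_vvv = 0
X = (-2, -1/3), Y = (9/8, 41/24) at the point

Answer: (nabla_X Y)^u = -53971/9264, (nabla_X Y)^v = 169/132


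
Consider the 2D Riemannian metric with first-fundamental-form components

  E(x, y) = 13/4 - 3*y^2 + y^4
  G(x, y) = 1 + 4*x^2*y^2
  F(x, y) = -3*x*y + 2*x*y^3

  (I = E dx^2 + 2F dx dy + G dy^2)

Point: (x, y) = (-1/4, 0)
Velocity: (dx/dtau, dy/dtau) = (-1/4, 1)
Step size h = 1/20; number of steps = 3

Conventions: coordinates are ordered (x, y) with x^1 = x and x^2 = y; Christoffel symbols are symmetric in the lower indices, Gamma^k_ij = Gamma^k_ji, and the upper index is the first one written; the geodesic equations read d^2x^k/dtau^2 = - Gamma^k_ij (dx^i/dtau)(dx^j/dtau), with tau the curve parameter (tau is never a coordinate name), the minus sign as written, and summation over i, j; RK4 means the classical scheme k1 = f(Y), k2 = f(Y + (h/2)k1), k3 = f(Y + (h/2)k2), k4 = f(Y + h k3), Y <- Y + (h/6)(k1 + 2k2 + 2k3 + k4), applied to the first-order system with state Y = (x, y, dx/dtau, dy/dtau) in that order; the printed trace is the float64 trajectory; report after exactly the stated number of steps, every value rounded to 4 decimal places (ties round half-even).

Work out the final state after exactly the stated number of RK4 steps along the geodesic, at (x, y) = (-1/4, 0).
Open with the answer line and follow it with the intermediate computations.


Answer: x = -0.2905, y = 0.1499, dx/dtau = -0.2931, dy/dtau = 0.9987

f(Y) = (dx/dtau, dy/dtau, -Gamma^x_ij Y'^i Y'^j, -Gamma^y_ij Y'^i Y'^j) with the Gammas evaluated at the stage position; h = 0.050000; intermediate values shown to 6 dp
step 0: x = -0.2500, y = 0.0000, dx/dtau = -0.2500, dy/dtau = 1.0000
step 1:
  k1: at (x, y) = (-0.250000, 0.000000), (dx/dtau, dy/dtau) = (-0.250000, 1.000000); Gamma_xxx = 0.000000, Gamma_xxy = 0.000000, Gamma_xyy = 0.230769, Gamma_yxx = 0.000000, Gamma_yxy = 0.000000, Gamma_yyy = 0.000000; k1 = (-0.250000, 1.000000, -0.230769, 0.000000)
  k2: at (x, y) = (-0.256250, 0.025000), (dx/dtau, dy/dtau) = (-0.255769, 1.000000); Gamma_xxx = 0.000000, Gamma_xxy = -0.023079, Gamma_xyy = 0.236564, Gamma_yxx = 0.000000, Gamma_yxy = -0.000197, Gamma_yyy = 0.002021; k2 = (-0.255769, 1.000000, -0.248370, -0.002122)
  k3: at (x, y) = (-0.256394, 0.025000), (dx/dtau, dy/dtau) = (-0.256209, 0.999947); Gamma_xxx = 0.000000, Gamma_xxy = -0.023079, Gamma_xyy = 0.236698, Gamma_yxx = 0.000000, Gamma_yxy = -0.000197, Gamma_yyy = 0.002024; k3 = (-0.256209, 0.999947, -0.248498, -0.002125)
  k4: at (x, y) = (-0.262810, 0.049997), (dx/dtau, dy/dtau) = (-0.262425, 0.999894); Gamma_xxx = 0.000000, Gamma_xxy = -0.046171, Gamma_xyy = 0.242698, Gamma_yxx = 0.000000, Gamma_yxy = -0.000810, Gamma_yyy = 0.004259; k4 = (-0.262425, 0.999894, -0.266877, -0.004683)
  Y <- Y + (h/6)(k1 + 2k2 + 2k3 + k4): x = -0.2628, y = 0.0500, dx/dtau = -0.2624, dy/dtau = 0.9999
step 2:
  k1: at (x, y) = (-0.262803, 0.049998), (dx/dtau, dy/dtau) = (-0.262428, 0.999890); Gamma_xxx = 0.000000, Gamma_xxy = -0.046172, Gamma_xyy = 0.242691, Gamma_yxx = 0.000000, Gamma_yxy = -0.000810, Gamma_yyy = 0.004259; k1 = (-0.262428, 0.999890, -0.266869, -0.004683)
  k2: at (x, y) = (-0.269364, 0.074995), (dx/dtau, dy/dtau) = (-0.269100, 0.999773); Gamma_xxx = 0.000000, Gamma_xxy = -0.069291, Gamma_xyy = 0.248876, Gamma_yxx = 0.000000, Gamma_yxy = -0.001873, Gamma_yyy = 0.006729; k2 = (-0.269100, 0.999773, -0.286047, -0.007734)
  k3: at (x, y) = (-0.269531, 0.074993), (dx/dtau, dy/dtau) = (-0.269579, 0.999697); Gamma_xxx = 0.000000, Gamma_xxy = -0.069289, Gamma_xyy = 0.249030, Gamma_yxx = 0.000000, Gamma_yxy = -0.001874, Gamma_yyy = 0.006737; k3 = (-0.269579, 0.999697, -0.286225, -0.007743)
  k4: at (x, y) = (-0.276282, 0.099983), (dx/dtau, dy/dtau) = (-0.276739, 0.999503); Gamma_xxx = 0.000000, Gamma_xxy = -0.092440, Gamma_xyy = 0.255439, Gamma_yxx = 0.000000, Gamma_yxy = -0.003428, Gamma_yyy = 0.009471; k4 = (-0.276739, 0.999503, -0.306324, -0.011358)
  Y <- Y + (h/6)(k1 + 2k2 + 2k3 + k4): x = -0.2763, y = 0.1000, dx/dtau = -0.2767, dy/dtau = 0.9995
step 3:
  k1: at (x, y) = (-0.276274, 0.099984), (dx/dtau, dy/dtau) = (-0.276743, 0.999499); Gamma_xxx = 0.000000, Gamma_xxy = -0.092442, Gamma_xyy = 0.255432, Gamma_yxx = 0.000000, Gamma_yxy = -0.003428, Gamma_yyy = 0.009471; k1 = (-0.276743, 0.999499, -0.306315, -0.011358)
  k2: at (x, y) = (-0.283193, 0.124972), (dx/dtau, dy/dtau) = (-0.284401, 0.999215); Gamma_xxx = 0.000000, Gamma_xxy = -0.115638, Gamma_xyy = 0.262041, Gamma_yxx = 0.000000, Gamma_yxy = -0.005514, Gamma_yyy = 0.012495; k2 = (-0.284401, 0.999215, -0.327353, -0.015610)
  k3: at (x, y) = (-0.283384, 0.124965), (dx/dtau, dy/dtau) = (-0.284926, 0.999108); Gamma_xxx = 0.000000, Gamma_xxy = -0.115631, Gamma_xyy = 0.262218, Gamma_yxx = 0.000000, Gamma_yxy = -0.005517, Gamma_yyy = 0.012511; k3 = (-0.284926, 0.999108, -0.327584, -0.015630)
  k4: at (x, y) = (-0.290521, 0.149940), (dx/dtau, dy/dtau) = (-0.293122, 0.998717); Gamma_xxx = 0.000000, Gamma_xxy = -0.138867, Gamma_xyy = 0.269067, Gamma_yxx = 0.000000, Gamma_yxy = -0.008188, Gamma_yyy = 0.015865; k4 = (-0.293122, 0.998717, -0.349683, -0.020619)
  Y <- Y + (h/6)(k1 + 2k2 + 2k3 + k4): x = -0.2905, y = 0.1499, dx/dtau = -0.2931, dy/dtau = 0.9987
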